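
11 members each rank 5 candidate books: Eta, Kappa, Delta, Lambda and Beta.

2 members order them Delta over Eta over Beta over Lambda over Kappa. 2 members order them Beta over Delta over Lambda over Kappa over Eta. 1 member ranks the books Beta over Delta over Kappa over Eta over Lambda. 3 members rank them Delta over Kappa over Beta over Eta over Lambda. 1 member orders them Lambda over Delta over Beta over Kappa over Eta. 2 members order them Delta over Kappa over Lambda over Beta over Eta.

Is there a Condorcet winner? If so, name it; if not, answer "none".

Delta

Pairwise majorities:
Eta–Kappa: Kappa 9–2.
Eta vs Delta: Delta, 11–0.
Eta vs Lambda: Eta, 6–5.
Eta–Beta: Beta 9–2.
Kappa–Delta: Delta 11–0.
Kappa vs Lambda: Kappa, 6–5.
Kappa vs Beta: Beta wins 6–5.
Delta vs Lambda: Delta wins 10–1.
Delta vs Beta: Delta, 8–3.
Lambda vs Beta: Beta wins 8–3.
Delta defeats every rival head-to-head and is the Condorcet winner.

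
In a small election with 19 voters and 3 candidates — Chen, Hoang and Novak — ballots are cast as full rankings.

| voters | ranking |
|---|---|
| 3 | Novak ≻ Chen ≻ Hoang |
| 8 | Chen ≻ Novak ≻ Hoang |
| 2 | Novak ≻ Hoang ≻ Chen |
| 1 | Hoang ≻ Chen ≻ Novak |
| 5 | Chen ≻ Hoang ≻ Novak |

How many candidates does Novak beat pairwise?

Novak against each rival (19 voters):
Novak vs Chen: 3+2 = 5 for Novak, 14 for Chen — Chen by 14–5.
Novak–Hoang: Novak 13–6.
Novak beats Hoang; loses to Chen — 1 pairwise win.

1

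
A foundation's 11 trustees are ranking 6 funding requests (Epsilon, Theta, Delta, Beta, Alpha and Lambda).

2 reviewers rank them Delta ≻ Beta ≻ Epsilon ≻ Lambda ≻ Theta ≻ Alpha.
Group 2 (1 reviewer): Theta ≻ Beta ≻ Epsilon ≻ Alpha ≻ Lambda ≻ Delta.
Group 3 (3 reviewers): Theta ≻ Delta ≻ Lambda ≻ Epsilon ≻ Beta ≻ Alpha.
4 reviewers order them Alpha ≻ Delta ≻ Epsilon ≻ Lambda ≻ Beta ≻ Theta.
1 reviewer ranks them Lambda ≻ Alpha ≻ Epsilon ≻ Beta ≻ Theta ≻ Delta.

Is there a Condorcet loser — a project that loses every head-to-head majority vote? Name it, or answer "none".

Head-to-head results (11 reviewers):
Epsilon vs Theta: Epsilon is ranked higher on 2+4+1 = 7 ballots, Theta on 4. Epsilon wins 7–4.
Epsilon vs Delta: 2 to 9, Delta.
Epsilon vs Beta: Epsilon preferred on 3+4+1 = 8 ballots; Epsilon wins 8–3.
Epsilon vs Alpha: Epsilon, 6–5.
Epsilon vs Lambda: Epsilon preferred on 2+1+4 = 7 ballots; Epsilon wins 7–4.
Theta–Delta: Delta 6–5.
Theta vs Beta: Theta is ranked higher on 1+3 = 4 ballots, Beta on 7. Beta wins 7–4.
Theta vs Alpha: Theta wins 6–5.
Theta vs Lambda: Lambda, 7–4.
Delta–Beta: Delta 9–2.
Delta–Alpha: Alpha 6–5.
Delta vs Lambda: Delta preferred on 2+3+4 = 9 ballots; Delta wins 9–2.
Beta–Alpha: Beta 6–5.
Beta–Lambda: Lambda 8–3.
Alpha vs Lambda: 1+4 = 5 for Alpha, 6 for Lambda — Lambda by 6–5.
No project is winless: Epsilon beats Theta; Theta beats Alpha; Delta beats Epsilon; Beta beats Theta; Alpha beats Delta; Lambda beats Theta. There is no Condorcet loser.

none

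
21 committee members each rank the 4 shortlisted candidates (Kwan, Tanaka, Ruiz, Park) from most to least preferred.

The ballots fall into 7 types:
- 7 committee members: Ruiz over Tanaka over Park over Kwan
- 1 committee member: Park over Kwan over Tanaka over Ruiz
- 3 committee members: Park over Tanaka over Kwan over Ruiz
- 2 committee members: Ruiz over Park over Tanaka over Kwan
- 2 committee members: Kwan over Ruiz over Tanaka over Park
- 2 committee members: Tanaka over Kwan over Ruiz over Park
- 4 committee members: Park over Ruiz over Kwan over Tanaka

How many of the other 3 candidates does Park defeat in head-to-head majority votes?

Park against each rival (21 committee members):
Park–Kwan: Park 17–4.
Park vs Tanaka: Park preferred on 1+3+2+4 = 10 ballots; Tanaka wins 11–10.
Park vs Ruiz: Park preferred on 1+3+4 = 8 ballots; Ruiz wins 13–8.
Park beats Kwan; loses to Tanaka, Ruiz — 1 pairwise win.

1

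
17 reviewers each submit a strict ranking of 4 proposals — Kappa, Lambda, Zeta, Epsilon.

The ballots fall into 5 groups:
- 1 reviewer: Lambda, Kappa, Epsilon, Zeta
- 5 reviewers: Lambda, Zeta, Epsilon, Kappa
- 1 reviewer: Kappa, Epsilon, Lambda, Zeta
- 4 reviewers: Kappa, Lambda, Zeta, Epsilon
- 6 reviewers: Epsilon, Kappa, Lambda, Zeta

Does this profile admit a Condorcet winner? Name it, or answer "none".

Check each pair by majority over 17 ballots:
Kappa–Lambda: Kappa 11–6.
Kappa–Zeta: Kappa 12–5.
Kappa vs Epsilon: Epsilon wins 11–6.
Lambda vs Zeta: Lambda, 17–0.
Lambda vs Epsilon: Lambda wins 10–7.
Zeta vs Epsilon: Zeta wins 9–8.
Each project drops at least one matchup (Kappa loses to Epsilon; Lambda loses to Kappa; Zeta loses to Kappa; Epsilon loses to Lambda); the cycle Kappa > Lambda > Epsilon > Kappa rules out a Condorcet winner.

none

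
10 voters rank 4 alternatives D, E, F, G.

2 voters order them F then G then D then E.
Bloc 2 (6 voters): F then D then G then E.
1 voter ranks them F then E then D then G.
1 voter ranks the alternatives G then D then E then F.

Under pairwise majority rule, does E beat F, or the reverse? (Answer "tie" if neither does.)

F

Ballots ranking E above F: 1.
Ballots ranking F above E: 10 − 1 = 9.
F wins the head-to-head 9–1.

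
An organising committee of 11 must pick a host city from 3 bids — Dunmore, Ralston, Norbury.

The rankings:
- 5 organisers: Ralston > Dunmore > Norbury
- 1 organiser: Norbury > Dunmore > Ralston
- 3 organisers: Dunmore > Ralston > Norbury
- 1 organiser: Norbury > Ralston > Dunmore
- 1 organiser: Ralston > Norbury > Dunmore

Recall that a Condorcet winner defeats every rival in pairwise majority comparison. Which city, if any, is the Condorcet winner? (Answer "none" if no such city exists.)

Check each pair by majority over 11 ballots:
Dunmore vs Ralston: Ralston, 7–4.
Dunmore vs Norbury: Dunmore wins 8–3.
Ralston vs Norbury: Ralston, 9–2.
Ralston defeats every rival head-to-head and is the Condorcet winner.

Ralston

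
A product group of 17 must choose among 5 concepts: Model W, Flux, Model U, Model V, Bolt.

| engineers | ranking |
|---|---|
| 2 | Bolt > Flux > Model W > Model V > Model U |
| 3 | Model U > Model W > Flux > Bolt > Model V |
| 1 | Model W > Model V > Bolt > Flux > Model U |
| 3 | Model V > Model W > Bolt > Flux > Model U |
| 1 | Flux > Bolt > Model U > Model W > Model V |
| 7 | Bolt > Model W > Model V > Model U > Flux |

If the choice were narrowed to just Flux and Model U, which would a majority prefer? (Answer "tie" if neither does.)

Ballots ranking Flux above Model U: 2 + 1 + 3 + 1 = 7.
Ballots ranking Model U above Flux: 17 − 7 = 10.
Model U wins the head-to-head 10–7.

Model U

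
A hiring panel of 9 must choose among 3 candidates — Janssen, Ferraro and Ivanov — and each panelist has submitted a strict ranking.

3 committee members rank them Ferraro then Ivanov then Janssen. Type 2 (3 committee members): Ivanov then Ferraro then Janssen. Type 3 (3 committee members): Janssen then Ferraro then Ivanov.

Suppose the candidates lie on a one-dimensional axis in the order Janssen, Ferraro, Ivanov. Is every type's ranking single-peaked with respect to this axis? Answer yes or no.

Axis positions: Janssen=1, Ferraro=2, Ivanov=3.
Type 1 (peak Ferraro at position 2): ranking walks positions 2-3-1, expanding outward from the peak — single-peaked.
Type 2 (peak Ivanov at position 3): ranking walks positions 3-2-1, expanding outward from the peak — single-peaked.
Type 3 (peak Janssen at position 1): ranking walks positions 1-2-3, expanding outward from the peak — single-peaked.
Every ranking is single-peaked on this axis.

yes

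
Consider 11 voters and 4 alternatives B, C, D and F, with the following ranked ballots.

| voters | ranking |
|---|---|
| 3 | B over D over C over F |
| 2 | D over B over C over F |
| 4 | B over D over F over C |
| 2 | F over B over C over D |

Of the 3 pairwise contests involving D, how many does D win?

D against each rival (11 voters):
D vs B: D preferred on 2 ballots; B wins 9–2.
D–C: D 9–2.
D vs F: 3+2+4 = 9 for D, 2 for F — D by 9–2.
D beats C, F; loses to B — 2 pairwise wins.

2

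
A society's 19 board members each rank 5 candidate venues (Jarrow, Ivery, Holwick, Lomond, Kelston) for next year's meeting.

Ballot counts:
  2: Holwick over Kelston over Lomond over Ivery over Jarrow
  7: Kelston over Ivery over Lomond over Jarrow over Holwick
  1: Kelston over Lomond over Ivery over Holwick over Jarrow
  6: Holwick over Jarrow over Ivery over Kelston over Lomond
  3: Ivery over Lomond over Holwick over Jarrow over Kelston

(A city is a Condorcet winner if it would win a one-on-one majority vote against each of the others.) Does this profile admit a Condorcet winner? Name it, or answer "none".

Pairwise majorities:
Jarrow vs Ivery: Ivery, 13–6.
Jarrow–Holwick: Holwick 12–7.
Jarrow–Lomond: Lomond 13–6.
Jarrow–Kelston: Kelston 10–9.
Ivery vs Holwick: Ivery wins 11–8.
Ivery–Lomond: Ivery 16–3.
Ivery vs Kelston: Kelston, 10–9.
Holwick vs Lomond: Lomond wins 11–8.
Holwick vs Kelston: Holwick, 11–8.
Lomond–Kelston: Kelston 16–3.
No city is unbeaten: Jarrow loses to Ivery; Ivery loses to Kelston; Holwick loses to Ivery; Lomond loses to Ivery; Kelston loses to Holwick. In particular Ivery beats Holwick beats Kelston beats Ivery is a majority cycle — no Condorcet winner exists.

none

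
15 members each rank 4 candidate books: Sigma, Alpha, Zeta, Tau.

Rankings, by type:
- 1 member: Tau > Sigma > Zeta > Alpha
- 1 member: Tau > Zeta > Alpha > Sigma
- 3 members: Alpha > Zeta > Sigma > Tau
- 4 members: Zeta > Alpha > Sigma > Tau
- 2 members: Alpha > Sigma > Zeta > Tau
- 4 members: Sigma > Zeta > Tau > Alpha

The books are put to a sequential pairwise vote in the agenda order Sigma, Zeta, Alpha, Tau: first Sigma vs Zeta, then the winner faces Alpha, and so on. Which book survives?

Round 1: Sigma vs Zeta — 7–8, Zeta advances.
Round 2: Zeta vs Alpha — 10–5, Zeta advances.
Round 3: Zeta vs Tau — 13–2, Zeta advances.
The agenda winner is Zeta.

Zeta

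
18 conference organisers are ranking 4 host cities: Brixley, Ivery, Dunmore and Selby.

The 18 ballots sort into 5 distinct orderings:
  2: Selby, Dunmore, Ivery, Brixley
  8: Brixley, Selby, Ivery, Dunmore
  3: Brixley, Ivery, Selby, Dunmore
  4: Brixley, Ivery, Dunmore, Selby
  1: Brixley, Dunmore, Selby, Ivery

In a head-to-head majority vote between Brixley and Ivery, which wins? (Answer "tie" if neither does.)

Ballots ranking Brixley above Ivery: 8 + 3 + 4 + 1 = 16.
Ballots ranking Ivery above Brixley: 18 − 16 = 2.
Brixley wins the head-to-head 16–2.

Brixley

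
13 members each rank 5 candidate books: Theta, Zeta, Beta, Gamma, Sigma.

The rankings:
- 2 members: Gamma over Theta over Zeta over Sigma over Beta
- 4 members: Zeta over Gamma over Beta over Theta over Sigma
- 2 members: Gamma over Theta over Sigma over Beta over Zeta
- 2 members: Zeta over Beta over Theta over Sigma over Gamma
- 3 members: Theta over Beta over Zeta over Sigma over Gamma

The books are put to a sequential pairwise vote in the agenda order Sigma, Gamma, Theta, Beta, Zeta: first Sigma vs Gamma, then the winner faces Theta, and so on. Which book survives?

Round 1: Sigma vs Gamma — 5–8, Gamma advances.
Round 2: Gamma vs Theta — 8–5, Gamma advances.
Round 3: Gamma vs Beta — 8–5, Gamma advances.
Round 4: Gamma vs Zeta — 4–9, Zeta advances.
Zeta survives the agenda.

Zeta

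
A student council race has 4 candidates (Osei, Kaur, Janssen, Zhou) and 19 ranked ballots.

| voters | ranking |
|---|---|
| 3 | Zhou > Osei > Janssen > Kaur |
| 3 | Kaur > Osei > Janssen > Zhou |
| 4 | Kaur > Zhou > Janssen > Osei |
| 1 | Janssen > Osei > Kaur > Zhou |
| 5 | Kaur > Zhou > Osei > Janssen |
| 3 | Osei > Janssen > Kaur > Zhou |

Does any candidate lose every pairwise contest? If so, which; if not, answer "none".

Janssen

Pairwise majorities:
Osei vs Kaur: 7 to 12, Kaur.
Osei vs Janssen: Osei wins 14–5.
Osei vs Zhou: 7 to 12, Zhou.
Kaur vs Janssen: 12 to 7, Kaur.
Kaur vs Zhou: Kaur is ranked higher on 3+4+1+5+3 = 16 ballots, Zhou on 3. Kaur wins 16–3.
Janssen–Zhou: Zhou 12–7.
Janssen is beaten in every head-to-head and is the Condorcet loser.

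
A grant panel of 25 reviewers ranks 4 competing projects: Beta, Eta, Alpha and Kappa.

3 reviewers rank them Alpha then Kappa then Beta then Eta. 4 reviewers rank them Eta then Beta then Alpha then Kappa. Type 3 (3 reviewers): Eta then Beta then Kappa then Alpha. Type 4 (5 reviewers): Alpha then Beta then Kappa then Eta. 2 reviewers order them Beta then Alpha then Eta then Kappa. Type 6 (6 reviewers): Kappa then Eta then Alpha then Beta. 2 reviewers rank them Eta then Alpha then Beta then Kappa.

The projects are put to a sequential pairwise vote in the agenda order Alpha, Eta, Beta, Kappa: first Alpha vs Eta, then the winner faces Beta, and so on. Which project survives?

Kappa

Round 1: Alpha vs Eta — 10–15, Eta advances.
Round 2: Eta vs Beta — 15–10, Eta advances.
Round 3: Eta vs Kappa — 11–14, Kappa advances.
Kappa survives the agenda.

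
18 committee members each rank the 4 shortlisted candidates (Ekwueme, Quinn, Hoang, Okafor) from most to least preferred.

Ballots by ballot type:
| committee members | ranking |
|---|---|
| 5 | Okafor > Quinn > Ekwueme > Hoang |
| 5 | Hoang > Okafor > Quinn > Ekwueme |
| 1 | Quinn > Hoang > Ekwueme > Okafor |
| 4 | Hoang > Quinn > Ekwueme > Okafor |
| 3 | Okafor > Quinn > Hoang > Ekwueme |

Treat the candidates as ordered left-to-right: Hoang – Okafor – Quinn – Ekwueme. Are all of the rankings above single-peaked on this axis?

Axis positions: Hoang=1, Okafor=2, Quinn=3, Ekwueme=4.
Ballot type 1 (peak Okafor at position 2): ranking walks positions 2-3-4-1, expanding outward from the peak — single-peaked.
Ballot type 2 (peak Hoang at position 1): ranking walks positions 1-2-3-4, expanding outward from the peak — single-peaked.
Ballot type 3: ranking walks positions 3-1-4-2; Hoang is ranked above Okafor even though Okafor lies between Hoang and the peak Quinn on the axis — preferences dip and rise again. Not single-peaked.
Ballot type 4: ranking walks positions 1-3-4-2; Quinn is ranked above Okafor even though Okafor lies between Quinn and the peak Hoang on the axis — preferences dip and rise again. Not single-peaked.
Ballot type 5 (peak Okafor at position 2): ranking walks positions 2-3-1-4, expanding outward from the peak — single-peaked.
Ballot type 3 violates single-peakedness, so the profile is not single-peaked on this axis.

no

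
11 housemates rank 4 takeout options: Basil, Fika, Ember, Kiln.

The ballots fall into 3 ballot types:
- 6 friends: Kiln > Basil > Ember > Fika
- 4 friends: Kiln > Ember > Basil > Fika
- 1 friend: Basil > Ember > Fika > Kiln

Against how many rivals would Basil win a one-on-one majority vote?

2

Basil against each rival (11 friends):
Basil vs Fika: Basil wins 11–0.
Basil vs Ember: 7 to 4, Basil.
Basil vs Kiln: 1 to 10, Kiln.
Basil beats Fika, Ember; loses to Kiln — 2 pairwise wins.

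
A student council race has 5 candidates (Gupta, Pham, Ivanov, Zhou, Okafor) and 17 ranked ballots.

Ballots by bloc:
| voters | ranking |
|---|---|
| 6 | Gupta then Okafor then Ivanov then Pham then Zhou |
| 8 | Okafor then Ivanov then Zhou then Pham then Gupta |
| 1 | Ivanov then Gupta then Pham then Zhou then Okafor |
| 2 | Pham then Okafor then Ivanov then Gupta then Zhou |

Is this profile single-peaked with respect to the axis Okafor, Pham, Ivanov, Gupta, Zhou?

no

Axis positions: Okafor=1, Pham=2, Ivanov=3, Gupta=4, Zhou=5.
Bloc 1: ranking walks positions 4-1-3-2-5; Okafor is ranked above Ivanov even though Ivanov lies between Okafor and the peak Gupta on the axis — preferences dip and rise again. Not single-peaked.
Bloc 2: ranking walks positions 1-3-5-2-4; Ivanov is ranked above Pham even though Pham lies between Ivanov and the peak Okafor on the axis — preferences dip and rise again. Not single-peaked.
Bloc 3 (peak Ivanov at position 3): ranking walks positions 3-4-2-5-1, expanding outward from the peak — single-peaked.
Bloc 4 (peak Pham at position 2): ranking walks positions 2-1-3-4-5, expanding outward from the peak — single-peaked.
Bloc 1 violates single-peakedness, so the profile is not single-peaked on this axis.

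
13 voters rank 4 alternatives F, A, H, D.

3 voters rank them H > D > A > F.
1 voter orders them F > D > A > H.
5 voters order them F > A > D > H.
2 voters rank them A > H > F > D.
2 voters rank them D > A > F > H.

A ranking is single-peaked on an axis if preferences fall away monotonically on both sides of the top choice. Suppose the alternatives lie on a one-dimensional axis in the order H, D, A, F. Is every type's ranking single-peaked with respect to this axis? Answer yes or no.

no

Axis positions: H=1, D=2, A=3, F=4.
Type 1 (peak H at position 1): ranking walks positions 1-2-3-4, expanding outward from the peak — single-peaked.
Type 2: ranking walks positions 4-2-3-1; D is ranked above A even though A lies between D and the peak F on the axis — preferences dip and rise again. Not single-peaked.
Type 3 (peak F at position 4): ranking walks positions 4-3-2-1, expanding outward from the peak — single-peaked.
Type 4: ranking walks positions 3-1-4-2; H is ranked above D even though D lies between H and the peak A on the axis — preferences dip and rise again. Not single-peaked.
Type 5 (peak D at position 2): ranking walks positions 2-3-4-1, expanding outward from the peak — single-peaked.
Type 2 violates single-peakedness, so the profile is not single-peaked on this axis.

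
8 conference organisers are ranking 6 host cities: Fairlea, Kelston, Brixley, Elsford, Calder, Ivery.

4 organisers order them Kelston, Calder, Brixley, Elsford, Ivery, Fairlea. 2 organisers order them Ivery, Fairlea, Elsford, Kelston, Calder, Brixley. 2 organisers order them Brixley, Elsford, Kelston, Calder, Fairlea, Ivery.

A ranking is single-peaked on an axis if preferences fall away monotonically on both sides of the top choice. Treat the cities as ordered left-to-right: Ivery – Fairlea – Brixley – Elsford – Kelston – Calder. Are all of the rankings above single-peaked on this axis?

Axis positions: Ivery=1, Fairlea=2, Brixley=3, Elsford=4, Kelston=5, Calder=6.
Bloc 1: ranking walks positions 5-6-3-4-1-2; Brixley is ranked above Elsford even though Elsford lies between Brixley and the peak Kelston on the axis — preferences dip and rise again. Not single-peaked.
Bloc 2: ranking walks positions 1-2-4-5-6-3; Elsford is ranked above Brixley even though Brixley lies between Elsford and the peak Ivery on the axis — preferences dip and rise again. Not single-peaked.
Bloc 3 (peak Brixley at position 3): ranking walks positions 3-4-5-6-2-1, expanding outward from the peak — single-peaked.
Bloc 1 violates single-peakedness, so the profile is not single-peaked on this axis.

no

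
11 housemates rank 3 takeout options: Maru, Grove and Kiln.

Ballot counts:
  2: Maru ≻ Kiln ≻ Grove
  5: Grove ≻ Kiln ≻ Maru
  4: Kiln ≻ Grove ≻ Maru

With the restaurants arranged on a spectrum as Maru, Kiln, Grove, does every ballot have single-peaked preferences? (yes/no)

Axis positions: Maru=1, Kiln=2, Grove=3.
Bloc 1 (peak Maru at position 1): ranking walks positions 1-2-3, expanding outward from the peak — single-peaked.
Bloc 2 (peak Grove at position 3): ranking walks positions 3-2-1, expanding outward from the peak — single-peaked.
Bloc 3 (peak Kiln at position 2): ranking walks positions 2-3-1, expanding outward from the peak — single-peaked.
Every ranking is single-peaked on this axis.

yes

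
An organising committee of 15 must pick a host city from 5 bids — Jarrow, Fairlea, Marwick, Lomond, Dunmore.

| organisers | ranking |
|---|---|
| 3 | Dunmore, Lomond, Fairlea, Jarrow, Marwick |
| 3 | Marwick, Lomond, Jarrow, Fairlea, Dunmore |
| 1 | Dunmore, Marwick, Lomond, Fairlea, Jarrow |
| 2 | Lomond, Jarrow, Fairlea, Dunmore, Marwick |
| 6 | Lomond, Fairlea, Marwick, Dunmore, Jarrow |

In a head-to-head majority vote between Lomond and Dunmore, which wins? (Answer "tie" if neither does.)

Ballots ranking Lomond above Dunmore: 3 + 2 + 6 = 11.
Ballots ranking Dunmore above Lomond: 15 − 11 = 4.
Lomond wins the head-to-head 11–4.

Lomond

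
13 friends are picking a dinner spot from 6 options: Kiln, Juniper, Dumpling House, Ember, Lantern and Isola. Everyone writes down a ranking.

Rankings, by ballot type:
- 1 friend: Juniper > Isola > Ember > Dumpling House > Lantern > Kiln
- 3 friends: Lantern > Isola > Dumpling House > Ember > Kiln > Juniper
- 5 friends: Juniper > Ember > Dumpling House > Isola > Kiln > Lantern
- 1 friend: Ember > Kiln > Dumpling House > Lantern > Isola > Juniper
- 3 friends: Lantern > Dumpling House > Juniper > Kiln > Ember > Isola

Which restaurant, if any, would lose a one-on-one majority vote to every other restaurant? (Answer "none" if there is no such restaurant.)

Kiln

Pairwise majorities:
Kiln vs Juniper: 3+1 = 4 for Kiln, 9 for Juniper — Juniper by 9–4.
Kiln vs Dumpling House: 1 for Kiln, 12 for Dumpling House — Dumpling House by 12–1.
Kiln vs Ember: 3 to 10, Ember.
Kiln vs Lantern: Lantern, 7–6.
Kiln vs Isola: Kiln is ranked higher on 1+3 = 4 ballots, Isola on 9. Isola wins 9–4.
Juniper vs Dumpling House: Dumpling House wins 7–6.
Juniper vs Ember: Juniper wins 9–4.
Juniper–Lantern: Lantern 7–6.
Juniper vs Isola: 9 to 4, Juniper.
Dumpling House vs Ember: Ember wins 7–6.
Dumpling House vs Lantern: Dumpling House preferred on 1+5+1 = 7 ballots; Dumpling House wins 7–6.
Dumpling House–Isola: Dumpling House 9–4.
Ember vs Lantern: Ember preferred on 1+5+1 = 7 ballots; Ember wins 7–6.
Ember vs Isola: Ember, 9–4.
Lantern vs Isola: Lantern wins 7–6.
Kiln is beaten in every head-to-head and is the Condorcet loser.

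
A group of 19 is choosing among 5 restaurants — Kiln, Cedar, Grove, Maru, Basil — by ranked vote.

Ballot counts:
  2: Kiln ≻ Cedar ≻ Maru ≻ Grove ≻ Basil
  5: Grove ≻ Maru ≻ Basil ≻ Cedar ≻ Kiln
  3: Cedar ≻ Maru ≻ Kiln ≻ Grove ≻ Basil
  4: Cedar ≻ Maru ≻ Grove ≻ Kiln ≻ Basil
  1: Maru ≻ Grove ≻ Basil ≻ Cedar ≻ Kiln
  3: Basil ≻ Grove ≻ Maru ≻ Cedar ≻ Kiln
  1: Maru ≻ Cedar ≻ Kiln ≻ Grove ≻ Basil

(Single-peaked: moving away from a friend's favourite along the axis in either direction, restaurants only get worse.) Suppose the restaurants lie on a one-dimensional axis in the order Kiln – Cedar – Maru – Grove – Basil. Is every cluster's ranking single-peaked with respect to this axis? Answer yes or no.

yes

Axis positions: Kiln=1, Cedar=2, Maru=3, Grove=4, Basil=5.
Cluster 1 (peak Kiln at position 1): ranking walks positions 1-2-3-4-5, expanding outward from the peak — single-peaked.
Cluster 2 (peak Grove at position 4): ranking walks positions 4-3-5-2-1, expanding outward from the peak — single-peaked.
Cluster 3 (peak Cedar at position 2): ranking walks positions 2-3-1-4-5, expanding outward from the peak — single-peaked.
Cluster 4 (peak Cedar at position 2): ranking walks positions 2-3-4-1-5, expanding outward from the peak — single-peaked.
Cluster 5 (peak Maru at position 3): ranking walks positions 3-4-5-2-1, expanding outward from the peak — single-peaked.
Cluster 6 (peak Basil at position 5): ranking walks positions 5-4-3-2-1, expanding outward from the peak — single-peaked.
Cluster 7 (peak Maru at position 3): ranking walks positions 3-2-1-4-5, expanding outward from the peak — single-peaked.
Every ranking is single-peaked on this axis.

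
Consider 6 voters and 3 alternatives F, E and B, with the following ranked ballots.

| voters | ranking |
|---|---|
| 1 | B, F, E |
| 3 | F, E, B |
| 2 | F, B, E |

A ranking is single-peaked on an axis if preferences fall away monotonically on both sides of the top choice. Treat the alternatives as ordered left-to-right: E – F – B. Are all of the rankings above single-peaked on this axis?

Axis positions: E=1, F=2, B=3.
Faction 1 (peak B at position 3): ranking walks positions 3-2-1, expanding outward from the peak — single-peaked.
Faction 2 (peak F at position 2): ranking walks positions 2-1-3, expanding outward from the peak — single-peaked.
Faction 3 (peak F at position 2): ranking walks positions 2-3-1, expanding outward from the peak — single-peaked.
Every ranking is single-peaked on this axis.

yes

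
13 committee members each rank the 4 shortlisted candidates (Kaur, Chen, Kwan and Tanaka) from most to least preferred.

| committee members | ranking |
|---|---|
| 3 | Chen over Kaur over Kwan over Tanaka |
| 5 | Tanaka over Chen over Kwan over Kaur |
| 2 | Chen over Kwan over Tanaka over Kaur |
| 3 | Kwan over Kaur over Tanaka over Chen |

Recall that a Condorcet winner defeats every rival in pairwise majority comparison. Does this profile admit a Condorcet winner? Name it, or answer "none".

Pairwise majorities:
Kaur vs Chen: 3 to 10, Chen.
Kaur vs Kwan: Kaur preferred on 3 ballots; Kwan wins 10–3.
Kaur vs Tanaka: Tanaka wins 7–6.
Chen vs Kwan: Chen preferred on 3+5+2 = 10 ballots; Chen wins 10–3.
Chen vs Tanaka: Chen preferred on 3+2 = 5 ballots; Tanaka wins 8–5.
Kwan vs Tanaka: Kwan preferred on 3+2+3 = 8 ballots; Kwan wins 8–5.
Every candidate loses at least once (Kaur loses to Chen; Chen loses to Tanaka; Kwan loses to Chen; Tanaka loses to Kwan). The majority relation contains the cycle Chen > Kwan > Tanaka > Chen, so there is no Condorcet winner.

none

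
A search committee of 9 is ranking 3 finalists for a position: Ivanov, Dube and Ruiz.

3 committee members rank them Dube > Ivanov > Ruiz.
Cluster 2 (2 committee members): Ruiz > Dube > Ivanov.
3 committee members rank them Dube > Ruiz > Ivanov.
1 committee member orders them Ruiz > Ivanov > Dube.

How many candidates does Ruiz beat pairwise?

Ruiz against each rival (9 committee members):
Ruiz vs Ivanov: Ruiz is ranked higher on 2+3+1 = 6 ballots, Ivanov on 3. Ruiz wins 6–3.
Ruiz vs Dube: Ruiz preferred on 2+1 = 3 ballots; Dube wins 6–3.
Ruiz beats Ivanov; loses to Dube — 1 pairwise win.

1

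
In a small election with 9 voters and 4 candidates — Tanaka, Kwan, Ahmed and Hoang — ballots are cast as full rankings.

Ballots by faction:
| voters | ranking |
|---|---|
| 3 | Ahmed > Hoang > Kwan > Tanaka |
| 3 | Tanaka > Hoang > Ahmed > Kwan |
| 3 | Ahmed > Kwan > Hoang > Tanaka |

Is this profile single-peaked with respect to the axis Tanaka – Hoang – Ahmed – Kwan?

yes

Axis positions: Tanaka=1, Hoang=2, Ahmed=3, Kwan=4.
Faction 1 (peak Ahmed at position 3): ranking walks positions 3-2-4-1, expanding outward from the peak — single-peaked.
Faction 2 (peak Tanaka at position 1): ranking walks positions 1-2-3-4, expanding outward from the peak — single-peaked.
Faction 3 (peak Ahmed at position 3): ranking walks positions 3-4-2-1, expanding outward from the peak — single-peaked.
Every ranking is single-peaked on this axis.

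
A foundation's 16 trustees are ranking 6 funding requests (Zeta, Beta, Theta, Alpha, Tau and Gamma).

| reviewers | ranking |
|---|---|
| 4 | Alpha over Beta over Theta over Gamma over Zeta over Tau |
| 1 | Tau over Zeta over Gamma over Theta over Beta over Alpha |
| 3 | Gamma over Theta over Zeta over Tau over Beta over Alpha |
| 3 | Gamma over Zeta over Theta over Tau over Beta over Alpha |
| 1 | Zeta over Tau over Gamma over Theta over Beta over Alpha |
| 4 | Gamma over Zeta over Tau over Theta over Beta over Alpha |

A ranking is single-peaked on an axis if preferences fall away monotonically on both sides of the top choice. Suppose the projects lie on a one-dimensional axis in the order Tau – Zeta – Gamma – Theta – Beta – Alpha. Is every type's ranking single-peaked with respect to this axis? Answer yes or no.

Axis positions: Tau=1, Zeta=2, Gamma=3, Theta=4, Beta=5, Alpha=6.
Type 1 (peak Alpha at position 6): ranking walks positions 6-5-4-3-2-1, expanding outward from the peak — single-peaked.
Type 2 (peak Tau at position 1): ranking walks positions 1-2-3-4-5-6, expanding outward from the peak — single-peaked.
Type 3 (peak Gamma at position 3): ranking walks positions 3-4-2-1-5-6, expanding outward from the peak — single-peaked.
Type 4 (peak Gamma at position 3): ranking walks positions 3-2-4-1-5-6, expanding outward from the peak — single-peaked.
Type 5 (peak Zeta at position 2): ranking walks positions 2-1-3-4-5-6, expanding outward from the peak — single-peaked.
Type 6 (peak Gamma at position 3): ranking walks positions 3-2-1-4-5-6, expanding outward from the peak — single-peaked.
Every ranking is single-peaked on this axis.

yes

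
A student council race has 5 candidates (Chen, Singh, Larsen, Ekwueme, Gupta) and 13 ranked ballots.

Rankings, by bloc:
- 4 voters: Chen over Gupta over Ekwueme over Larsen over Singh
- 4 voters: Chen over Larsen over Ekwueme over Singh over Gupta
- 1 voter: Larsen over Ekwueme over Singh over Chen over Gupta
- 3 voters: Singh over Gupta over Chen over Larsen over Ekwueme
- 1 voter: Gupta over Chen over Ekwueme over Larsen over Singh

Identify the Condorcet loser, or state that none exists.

none

Pairwise majorities:
Chen vs Singh: 9 to 4, Chen.
Chen vs Larsen: Chen preferred on 4+4+3+1 = 12 ballots; Chen wins 12–1.
Chen vs Ekwueme: Chen, 12–1.
Chen–Gupta: Chen 9–4.
Singh vs Larsen: Singh is ranked higher on 3 ballots, Larsen on 10. Larsen wins 10–3.
Singh vs Ekwueme: Ekwueme, 10–3.
Singh–Gupta: Singh 8–5.
Larsen vs Ekwueme: Larsen preferred on 4+1+3 = 8 ballots; Larsen wins 8–5.
Larsen vs Gupta: Gupta, 8–5.
Ekwueme vs Gupta: Ekwueme is ranked higher on 4+1 = 5 ballots, Gupta on 8. Gupta wins 8–5.
Each candidate has at least one pairwise win (Chen beats Singh; Singh beats Gupta; Larsen beats Singh; Ekwueme beats Singh; Gupta beats Larsen) — no Condorcet loser.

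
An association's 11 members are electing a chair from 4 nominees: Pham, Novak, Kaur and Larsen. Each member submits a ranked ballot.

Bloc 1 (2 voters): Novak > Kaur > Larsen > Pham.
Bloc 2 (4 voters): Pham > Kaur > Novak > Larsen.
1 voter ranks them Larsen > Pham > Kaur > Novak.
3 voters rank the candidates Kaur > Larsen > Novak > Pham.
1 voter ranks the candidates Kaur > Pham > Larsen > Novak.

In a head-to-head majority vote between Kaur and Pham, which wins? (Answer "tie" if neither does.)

Kaur

Ballots ranking Kaur above Pham: 2 + 3 + 1 = 6.
Ballots ranking Pham above Kaur: 11 − 6 = 5.
Kaur wins the head-to-head 6–5.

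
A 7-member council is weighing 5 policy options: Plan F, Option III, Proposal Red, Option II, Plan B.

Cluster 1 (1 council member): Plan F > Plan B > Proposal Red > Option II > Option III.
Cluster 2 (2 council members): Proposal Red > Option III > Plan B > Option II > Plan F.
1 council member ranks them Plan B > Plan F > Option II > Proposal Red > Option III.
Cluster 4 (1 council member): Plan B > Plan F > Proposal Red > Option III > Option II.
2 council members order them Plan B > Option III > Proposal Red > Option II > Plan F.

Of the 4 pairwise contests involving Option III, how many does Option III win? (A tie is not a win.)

2

Option III against each rival (7 council members):
Option III vs Plan F: 4 to 3, Option III.
Option III vs Proposal Red: Option III preferred on 2 ballots; Proposal Red wins 5–2.
Option III vs Option II: 5 to 2, Option III.
Option III vs Plan B: Plan B wins 5–2.
Option III beats Plan F, Option II; loses to Proposal Red, Plan B — 2 pairwise wins.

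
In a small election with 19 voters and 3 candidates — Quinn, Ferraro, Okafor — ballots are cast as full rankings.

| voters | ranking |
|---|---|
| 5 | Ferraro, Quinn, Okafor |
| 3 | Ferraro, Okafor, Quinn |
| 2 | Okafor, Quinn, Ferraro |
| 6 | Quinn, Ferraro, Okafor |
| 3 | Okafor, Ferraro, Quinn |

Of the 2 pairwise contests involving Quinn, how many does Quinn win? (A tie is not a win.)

Quinn against each rival (19 voters):
Quinn vs Ferraro: Quinn preferred on 2+6 = 8 ballots; Ferraro wins 11–8.
Quinn vs Okafor: Quinn wins 11–8.
Quinn beats Okafor; loses to Ferraro — 1 pairwise win.

1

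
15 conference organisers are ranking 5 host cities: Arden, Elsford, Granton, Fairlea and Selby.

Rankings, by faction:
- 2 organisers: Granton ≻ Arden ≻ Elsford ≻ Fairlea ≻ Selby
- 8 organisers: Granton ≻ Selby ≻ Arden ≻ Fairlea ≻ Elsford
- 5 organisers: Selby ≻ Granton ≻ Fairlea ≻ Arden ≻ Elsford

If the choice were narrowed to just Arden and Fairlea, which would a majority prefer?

Arden

Ballots ranking Arden above Fairlea: 2 + 8 = 10.
Ballots ranking Fairlea above Arden: 15 − 10 = 5.
Arden wins the head-to-head 10–5.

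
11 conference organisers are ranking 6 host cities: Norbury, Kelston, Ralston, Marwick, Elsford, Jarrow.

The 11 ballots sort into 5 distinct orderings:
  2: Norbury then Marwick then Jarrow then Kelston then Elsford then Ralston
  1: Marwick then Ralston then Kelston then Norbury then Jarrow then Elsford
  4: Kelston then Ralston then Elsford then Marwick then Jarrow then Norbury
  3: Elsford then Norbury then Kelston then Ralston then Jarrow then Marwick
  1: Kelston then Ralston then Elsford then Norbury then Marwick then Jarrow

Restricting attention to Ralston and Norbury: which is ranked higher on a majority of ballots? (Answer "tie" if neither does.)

Ballots ranking Ralston above Norbury: 1 + 4 + 1 = 6.
Ballots ranking Norbury above Ralston: 11 − 6 = 5.
Ralston wins the head-to-head 6–5.

Ralston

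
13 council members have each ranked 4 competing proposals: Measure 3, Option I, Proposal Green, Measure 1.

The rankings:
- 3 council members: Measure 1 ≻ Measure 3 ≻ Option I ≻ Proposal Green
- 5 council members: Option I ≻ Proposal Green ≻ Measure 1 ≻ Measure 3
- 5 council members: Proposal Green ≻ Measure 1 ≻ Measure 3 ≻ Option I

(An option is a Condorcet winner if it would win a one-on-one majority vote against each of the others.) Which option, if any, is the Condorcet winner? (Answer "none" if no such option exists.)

Pairwise majorities:
Measure 3 vs Option I: Measure 3 wins 8–5.
Measure 3 vs Proposal Green: Proposal Green, 10–3.
Measure 3 vs Measure 1: Measure 1, 13–0.
Option I vs Proposal Green: Option I wins 8–5.
Option I vs Measure 1: Measure 1 wins 8–5.
Proposal Green vs Measure 1: Proposal Green, 10–3.
No option is unbeaten: Measure 3 loses to Proposal Green; Option I loses to Measure 3; Proposal Green loses to Option I; Measure 1 loses to Proposal Green. In particular Measure 3 → Option I → Proposal Green → Measure 3 is a majority cycle — no Condorcet winner exists.

none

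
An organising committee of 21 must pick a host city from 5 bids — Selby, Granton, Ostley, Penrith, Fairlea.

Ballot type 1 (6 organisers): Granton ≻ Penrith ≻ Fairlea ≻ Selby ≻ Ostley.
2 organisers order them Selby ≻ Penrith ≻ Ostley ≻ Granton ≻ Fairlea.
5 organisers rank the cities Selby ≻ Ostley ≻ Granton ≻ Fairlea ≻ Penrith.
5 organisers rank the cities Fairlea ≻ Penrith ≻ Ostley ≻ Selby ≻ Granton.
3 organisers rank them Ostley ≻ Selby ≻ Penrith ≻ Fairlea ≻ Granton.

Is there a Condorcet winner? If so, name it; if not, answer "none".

Head-to-head results (21 organisers):
Selby–Granton: Selby 15–6.
Selby vs Ostley: Selby, 13–8.
Selby vs Penrith: Penrith wins 11–10.
Selby–Fairlea: Fairlea 11–10.
Granton vs Ostley: Ostley wins 15–6.
Granton–Penrith: Granton 11–10.
Granton–Fairlea: Granton 13–8.
Ostley vs Penrith: Penrith wins 13–8.
Ostley vs Fairlea: Fairlea, 11–10.
Penrith vs Fairlea: Penrith, 11–10.
Every city loses at least once (Selby loses to Penrith; Granton loses to Selby; Ostley loses to Selby; Penrith loses to Granton; Fairlea loses to Granton). The majority relation contains the cycle Selby → Granton → Penrith → Selby, so there is no Condorcet winner.

none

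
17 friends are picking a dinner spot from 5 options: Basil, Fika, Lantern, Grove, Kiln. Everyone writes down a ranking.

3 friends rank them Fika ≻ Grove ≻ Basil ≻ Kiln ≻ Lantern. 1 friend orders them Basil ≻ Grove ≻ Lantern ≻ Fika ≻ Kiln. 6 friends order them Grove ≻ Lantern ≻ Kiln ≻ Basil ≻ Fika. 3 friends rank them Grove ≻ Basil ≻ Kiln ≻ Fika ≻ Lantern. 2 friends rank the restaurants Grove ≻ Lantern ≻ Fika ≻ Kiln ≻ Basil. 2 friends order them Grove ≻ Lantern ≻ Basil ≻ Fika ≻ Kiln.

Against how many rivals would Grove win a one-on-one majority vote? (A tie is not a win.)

4

Grove against each rival (17 friends):
Grove vs Basil: 3+6+3+2+2 = 16 for Grove, 1 for Basil — Grove by 16–1.
Grove vs Fika: 14 to 3, Grove.
Grove–Lantern: Grove 17–0.
Grove vs Kiln: Grove wins 17–0.
Grove beats Basil, Fika, Lantern, Kiln — 4 pairwise wins.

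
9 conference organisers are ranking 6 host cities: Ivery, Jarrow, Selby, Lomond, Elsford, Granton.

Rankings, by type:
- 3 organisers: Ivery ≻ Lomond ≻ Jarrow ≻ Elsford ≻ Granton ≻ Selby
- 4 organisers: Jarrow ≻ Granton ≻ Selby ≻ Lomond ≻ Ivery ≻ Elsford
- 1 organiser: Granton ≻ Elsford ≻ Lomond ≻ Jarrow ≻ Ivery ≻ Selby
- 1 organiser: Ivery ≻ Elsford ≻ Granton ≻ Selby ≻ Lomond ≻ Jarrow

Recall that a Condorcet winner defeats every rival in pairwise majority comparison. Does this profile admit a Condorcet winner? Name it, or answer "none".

none

Pairwise majorities:
Ivery vs Jarrow: Ivery preferred on 3+1 = 4 ballots; Jarrow wins 5–4.
Ivery vs Selby: 3+1+1 = 5 for Ivery, 4 for Selby — Ivery by 5–4.
Ivery vs Lomond: 4 to 5, Lomond.
Ivery vs Elsford: 3+4+1 = 8 for Ivery, 1 for Elsford — Ivery by 8–1.
Ivery vs Granton: 3+1 = 4 for Ivery, 5 for Granton — Granton by 5–4.
Jarrow vs Selby: 3+4+1 = 8 for Jarrow, 1 for Selby — Jarrow by 8–1.
Jarrow vs Lomond: Jarrow is ranked higher on 4 ballots, Lomond on 5. Lomond wins 5–4.
Jarrow vs Elsford: Jarrow preferred on 3+4 = 7 ballots; Jarrow wins 7–2.
Jarrow vs Granton: 3+4 = 7 for Jarrow, 2 for Granton — Jarrow by 7–2.
Selby vs Lomond: Selby is ranked higher on 4+1 = 5 ballots, Lomond on 4. Selby wins 5–4.
Selby vs Elsford: 4 to 5, Elsford.
Selby vs Granton: Selby preferred on 0 ballots; Granton wins 9–0.
Lomond vs Elsford: 3+4 = 7 for Lomond, 2 for Elsford — Lomond by 7–2.
Lomond vs Granton: Lomond is ranked higher on 3 ballots, Granton on 6. Granton wins 6–3.
Elsford vs Granton: Elsford preferred on 3+1 = 4 ballots; Granton wins 5–4.
No city is unbeaten: Ivery loses to Jarrow; Jarrow loses to Lomond; Selby loses to Ivery; Lomond loses to Selby; Elsford loses to Ivery; Granton loses to Jarrow. In particular Ivery > Selby > Lomond > Ivery is a majority cycle — no Condorcet winner exists.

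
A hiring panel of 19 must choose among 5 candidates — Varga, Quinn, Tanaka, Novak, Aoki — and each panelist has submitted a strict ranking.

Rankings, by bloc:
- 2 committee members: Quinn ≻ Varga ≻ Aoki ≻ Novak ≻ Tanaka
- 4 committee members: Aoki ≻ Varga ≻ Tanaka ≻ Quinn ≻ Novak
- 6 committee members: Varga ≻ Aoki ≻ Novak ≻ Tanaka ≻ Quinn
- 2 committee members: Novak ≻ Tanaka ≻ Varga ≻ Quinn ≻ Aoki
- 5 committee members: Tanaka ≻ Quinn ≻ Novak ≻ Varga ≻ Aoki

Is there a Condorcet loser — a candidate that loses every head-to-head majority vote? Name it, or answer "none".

Pairwise majorities:
Varga vs Quinn: 12 to 7, Varga.
Varga vs Tanaka: Varga wins 12–7.
Varga–Novak: Varga 12–7.
Varga vs Aoki: Varga is ranked higher on 2+6+2+5 = 15 ballots, Aoki on 4. Varga wins 15–4.
Quinn–Tanaka: Tanaka 17–2.
Quinn–Novak: Quinn 11–8.
Quinn vs Aoki: Quinn is ranked higher on 2+2+5 = 9 ballots, Aoki on 10. Aoki wins 10–9.
Tanaka vs Novak: 4+5 = 9 for Tanaka, 10 for Novak — Novak by 10–9.
Tanaka vs Aoki: Aoki wins 12–7.
Novak vs Aoki: Novak is ranked higher on 2+5 = 7 ballots, Aoki on 12. Aoki wins 12–7.
Each candidate has at least one pairwise win (Varga beats Quinn; Quinn beats Novak; Tanaka beats Quinn; Novak beats Tanaka; Aoki beats Quinn) — no Condorcet loser.

none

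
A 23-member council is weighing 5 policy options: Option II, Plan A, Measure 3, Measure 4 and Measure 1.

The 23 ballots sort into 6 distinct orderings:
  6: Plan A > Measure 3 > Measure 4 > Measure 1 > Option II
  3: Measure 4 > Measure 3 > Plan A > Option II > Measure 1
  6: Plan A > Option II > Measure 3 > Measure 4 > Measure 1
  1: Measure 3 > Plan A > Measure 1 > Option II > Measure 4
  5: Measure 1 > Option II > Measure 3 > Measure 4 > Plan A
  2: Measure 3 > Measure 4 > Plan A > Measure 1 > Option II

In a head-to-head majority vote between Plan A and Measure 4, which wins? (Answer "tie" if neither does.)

Plan A

Ballots ranking Plan A above Measure 4: 6 + 6 + 1 = 13.
Ballots ranking Measure 4 above Plan A: 23 − 13 = 10.
Plan A wins the head-to-head 13–10.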